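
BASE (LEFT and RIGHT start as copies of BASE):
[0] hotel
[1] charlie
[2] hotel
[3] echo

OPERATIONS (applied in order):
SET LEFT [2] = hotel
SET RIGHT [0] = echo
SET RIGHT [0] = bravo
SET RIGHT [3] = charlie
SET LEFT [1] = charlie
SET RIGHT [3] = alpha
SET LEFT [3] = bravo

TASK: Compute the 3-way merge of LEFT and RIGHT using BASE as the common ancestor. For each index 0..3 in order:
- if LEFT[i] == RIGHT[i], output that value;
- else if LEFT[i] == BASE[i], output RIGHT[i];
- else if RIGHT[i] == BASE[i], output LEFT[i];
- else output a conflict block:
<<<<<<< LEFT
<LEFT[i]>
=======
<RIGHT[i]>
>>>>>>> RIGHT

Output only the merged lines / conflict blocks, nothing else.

Answer: bravo
charlie
hotel
<<<<<<< LEFT
bravo
=======
alpha
>>>>>>> RIGHT

Derivation:
Final LEFT:  [hotel, charlie, hotel, bravo]
Final RIGHT: [bravo, charlie, hotel, alpha]
i=0: L=hotel=BASE, R=bravo -> take RIGHT -> bravo
i=1: L=charlie R=charlie -> agree -> charlie
i=2: L=hotel R=hotel -> agree -> hotel
i=3: BASE=echo L=bravo R=alpha all differ -> CONFLICT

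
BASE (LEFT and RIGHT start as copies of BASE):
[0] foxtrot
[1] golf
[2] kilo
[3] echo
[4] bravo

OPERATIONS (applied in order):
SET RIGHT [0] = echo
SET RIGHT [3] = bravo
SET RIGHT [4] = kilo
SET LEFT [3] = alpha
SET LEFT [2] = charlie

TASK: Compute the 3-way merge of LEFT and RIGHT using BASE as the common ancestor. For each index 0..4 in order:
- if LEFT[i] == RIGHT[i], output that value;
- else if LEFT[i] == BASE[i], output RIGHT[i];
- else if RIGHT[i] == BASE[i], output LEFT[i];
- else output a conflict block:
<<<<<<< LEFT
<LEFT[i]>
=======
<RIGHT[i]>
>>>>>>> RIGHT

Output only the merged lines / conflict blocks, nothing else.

Final LEFT:  [foxtrot, golf, charlie, alpha, bravo]
Final RIGHT: [echo, golf, kilo, bravo, kilo]
i=0: L=foxtrot=BASE, R=echo -> take RIGHT -> echo
i=1: L=golf R=golf -> agree -> golf
i=2: L=charlie, R=kilo=BASE -> take LEFT -> charlie
i=3: BASE=echo L=alpha R=bravo all differ -> CONFLICT
i=4: L=bravo=BASE, R=kilo -> take RIGHT -> kilo

Answer: echo
golf
charlie
<<<<<<< LEFT
alpha
=======
bravo
>>>>>>> RIGHT
kilo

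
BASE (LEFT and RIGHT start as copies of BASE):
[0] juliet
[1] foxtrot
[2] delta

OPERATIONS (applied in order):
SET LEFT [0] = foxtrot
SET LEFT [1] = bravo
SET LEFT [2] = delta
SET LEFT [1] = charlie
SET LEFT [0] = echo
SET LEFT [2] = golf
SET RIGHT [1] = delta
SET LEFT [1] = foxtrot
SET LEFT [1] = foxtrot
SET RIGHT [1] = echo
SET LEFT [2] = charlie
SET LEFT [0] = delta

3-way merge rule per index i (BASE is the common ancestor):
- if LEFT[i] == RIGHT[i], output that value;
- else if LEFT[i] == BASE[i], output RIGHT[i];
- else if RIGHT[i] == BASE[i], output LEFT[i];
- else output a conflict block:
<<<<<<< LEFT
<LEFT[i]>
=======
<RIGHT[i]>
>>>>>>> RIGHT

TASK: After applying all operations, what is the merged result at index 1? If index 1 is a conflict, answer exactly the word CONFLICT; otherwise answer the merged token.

Answer: echo

Derivation:
Final LEFT:  [delta, foxtrot, charlie]
Final RIGHT: [juliet, echo, delta]
i=0: L=delta, R=juliet=BASE -> take LEFT -> delta
i=1: L=foxtrot=BASE, R=echo -> take RIGHT -> echo
i=2: L=charlie, R=delta=BASE -> take LEFT -> charlie
Index 1 -> echo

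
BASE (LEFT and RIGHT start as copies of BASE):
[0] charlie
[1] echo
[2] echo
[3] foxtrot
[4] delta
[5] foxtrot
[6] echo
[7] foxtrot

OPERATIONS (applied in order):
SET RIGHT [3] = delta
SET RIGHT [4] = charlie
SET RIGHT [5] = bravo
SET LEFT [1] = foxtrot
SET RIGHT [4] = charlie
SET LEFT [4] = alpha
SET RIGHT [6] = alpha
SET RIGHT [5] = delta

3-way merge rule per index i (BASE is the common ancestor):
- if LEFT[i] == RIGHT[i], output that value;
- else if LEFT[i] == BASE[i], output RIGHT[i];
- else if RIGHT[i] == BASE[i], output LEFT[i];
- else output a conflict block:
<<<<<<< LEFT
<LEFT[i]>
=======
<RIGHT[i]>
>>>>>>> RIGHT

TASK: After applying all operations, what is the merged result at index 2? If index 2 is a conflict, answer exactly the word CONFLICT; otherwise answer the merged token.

Final LEFT:  [charlie, foxtrot, echo, foxtrot, alpha, foxtrot, echo, foxtrot]
Final RIGHT: [charlie, echo, echo, delta, charlie, delta, alpha, foxtrot]
i=0: L=charlie R=charlie -> agree -> charlie
i=1: L=foxtrot, R=echo=BASE -> take LEFT -> foxtrot
i=2: L=echo R=echo -> agree -> echo
i=3: L=foxtrot=BASE, R=delta -> take RIGHT -> delta
i=4: BASE=delta L=alpha R=charlie all differ -> CONFLICT
i=5: L=foxtrot=BASE, R=delta -> take RIGHT -> delta
i=6: L=echo=BASE, R=alpha -> take RIGHT -> alpha
i=7: L=foxtrot R=foxtrot -> agree -> foxtrot
Index 2 -> echo

Answer: echo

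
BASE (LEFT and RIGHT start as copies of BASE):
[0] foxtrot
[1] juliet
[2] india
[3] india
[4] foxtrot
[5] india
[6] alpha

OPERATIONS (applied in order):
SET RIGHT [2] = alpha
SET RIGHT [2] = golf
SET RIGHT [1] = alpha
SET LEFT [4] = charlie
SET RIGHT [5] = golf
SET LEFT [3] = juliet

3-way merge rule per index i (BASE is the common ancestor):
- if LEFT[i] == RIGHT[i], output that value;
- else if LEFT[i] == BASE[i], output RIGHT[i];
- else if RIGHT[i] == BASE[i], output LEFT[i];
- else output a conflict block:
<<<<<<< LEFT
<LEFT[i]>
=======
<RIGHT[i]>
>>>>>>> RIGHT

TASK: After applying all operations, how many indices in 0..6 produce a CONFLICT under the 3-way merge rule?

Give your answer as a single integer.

Final LEFT:  [foxtrot, juliet, india, juliet, charlie, india, alpha]
Final RIGHT: [foxtrot, alpha, golf, india, foxtrot, golf, alpha]
i=0: L=foxtrot R=foxtrot -> agree -> foxtrot
i=1: L=juliet=BASE, R=alpha -> take RIGHT -> alpha
i=2: L=india=BASE, R=golf -> take RIGHT -> golf
i=3: L=juliet, R=india=BASE -> take LEFT -> juliet
i=4: L=charlie, R=foxtrot=BASE -> take LEFT -> charlie
i=5: L=india=BASE, R=golf -> take RIGHT -> golf
i=6: L=alpha R=alpha -> agree -> alpha
Conflict count: 0

Answer: 0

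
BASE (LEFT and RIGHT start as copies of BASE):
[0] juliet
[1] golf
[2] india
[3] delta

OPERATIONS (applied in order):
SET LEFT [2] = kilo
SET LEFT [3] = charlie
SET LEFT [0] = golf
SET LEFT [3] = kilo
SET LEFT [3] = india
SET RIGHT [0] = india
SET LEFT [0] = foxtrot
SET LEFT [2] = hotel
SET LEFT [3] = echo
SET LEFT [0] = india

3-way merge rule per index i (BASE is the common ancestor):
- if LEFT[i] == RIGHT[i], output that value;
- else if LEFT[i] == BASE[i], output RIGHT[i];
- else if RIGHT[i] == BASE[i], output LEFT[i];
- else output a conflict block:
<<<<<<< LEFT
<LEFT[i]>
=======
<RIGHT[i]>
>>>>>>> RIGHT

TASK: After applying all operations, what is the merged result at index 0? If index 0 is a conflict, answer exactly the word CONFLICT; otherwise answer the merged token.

Answer: india

Derivation:
Final LEFT:  [india, golf, hotel, echo]
Final RIGHT: [india, golf, india, delta]
i=0: L=india R=india -> agree -> india
i=1: L=golf R=golf -> agree -> golf
i=2: L=hotel, R=india=BASE -> take LEFT -> hotel
i=3: L=echo, R=delta=BASE -> take LEFT -> echo
Index 0 -> india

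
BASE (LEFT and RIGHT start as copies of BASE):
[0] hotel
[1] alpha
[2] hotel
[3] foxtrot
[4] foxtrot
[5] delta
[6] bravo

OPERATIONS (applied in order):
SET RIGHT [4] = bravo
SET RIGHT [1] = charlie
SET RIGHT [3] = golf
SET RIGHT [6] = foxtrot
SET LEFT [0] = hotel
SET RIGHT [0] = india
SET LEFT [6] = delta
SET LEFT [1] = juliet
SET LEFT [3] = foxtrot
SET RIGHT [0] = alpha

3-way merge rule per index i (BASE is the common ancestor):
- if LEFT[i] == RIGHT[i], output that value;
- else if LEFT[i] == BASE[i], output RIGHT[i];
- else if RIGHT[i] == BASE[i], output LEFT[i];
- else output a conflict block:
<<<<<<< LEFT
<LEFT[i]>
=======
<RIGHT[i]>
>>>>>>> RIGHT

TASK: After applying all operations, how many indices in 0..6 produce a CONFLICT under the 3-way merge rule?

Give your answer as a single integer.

Answer: 2

Derivation:
Final LEFT:  [hotel, juliet, hotel, foxtrot, foxtrot, delta, delta]
Final RIGHT: [alpha, charlie, hotel, golf, bravo, delta, foxtrot]
i=0: L=hotel=BASE, R=alpha -> take RIGHT -> alpha
i=1: BASE=alpha L=juliet R=charlie all differ -> CONFLICT
i=2: L=hotel R=hotel -> agree -> hotel
i=3: L=foxtrot=BASE, R=golf -> take RIGHT -> golf
i=4: L=foxtrot=BASE, R=bravo -> take RIGHT -> bravo
i=5: L=delta R=delta -> agree -> delta
i=6: BASE=bravo L=delta R=foxtrot all differ -> CONFLICT
Conflict count: 2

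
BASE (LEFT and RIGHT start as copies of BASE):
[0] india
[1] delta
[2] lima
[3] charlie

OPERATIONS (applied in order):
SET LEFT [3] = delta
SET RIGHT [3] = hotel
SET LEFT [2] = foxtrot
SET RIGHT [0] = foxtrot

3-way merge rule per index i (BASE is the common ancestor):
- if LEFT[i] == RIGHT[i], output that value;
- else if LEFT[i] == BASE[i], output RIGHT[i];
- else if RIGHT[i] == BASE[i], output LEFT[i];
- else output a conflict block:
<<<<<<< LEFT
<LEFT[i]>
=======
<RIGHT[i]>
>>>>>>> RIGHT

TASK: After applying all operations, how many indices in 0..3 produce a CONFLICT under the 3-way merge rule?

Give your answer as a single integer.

Final LEFT:  [india, delta, foxtrot, delta]
Final RIGHT: [foxtrot, delta, lima, hotel]
i=0: L=india=BASE, R=foxtrot -> take RIGHT -> foxtrot
i=1: L=delta R=delta -> agree -> delta
i=2: L=foxtrot, R=lima=BASE -> take LEFT -> foxtrot
i=3: BASE=charlie L=delta R=hotel all differ -> CONFLICT
Conflict count: 1

Answer: 1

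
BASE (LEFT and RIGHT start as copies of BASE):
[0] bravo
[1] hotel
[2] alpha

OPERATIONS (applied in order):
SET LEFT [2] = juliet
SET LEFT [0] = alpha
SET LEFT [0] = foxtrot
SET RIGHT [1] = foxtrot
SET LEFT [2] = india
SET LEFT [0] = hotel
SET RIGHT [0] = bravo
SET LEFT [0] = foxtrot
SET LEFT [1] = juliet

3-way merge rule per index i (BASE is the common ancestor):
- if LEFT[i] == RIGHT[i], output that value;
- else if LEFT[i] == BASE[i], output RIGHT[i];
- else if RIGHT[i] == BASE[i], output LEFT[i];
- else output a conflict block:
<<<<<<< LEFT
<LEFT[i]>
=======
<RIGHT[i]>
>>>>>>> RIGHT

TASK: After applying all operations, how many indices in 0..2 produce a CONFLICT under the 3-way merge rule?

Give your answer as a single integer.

Final LEFT:  [foxtrot, juliet, india]
Final RIGHT: [bravo, foxtrot, alpha]
i=0: L=foxtrot, R=bravo=BASE -> take LEFT -> foxtrot
i=1: BASE=hotel L=juliet R=foxtrot all differ -> CONFLICT
i=2: L=india, R=alpha=BASE -> take LEFT -> india
Conflict count: 1

Answer: 1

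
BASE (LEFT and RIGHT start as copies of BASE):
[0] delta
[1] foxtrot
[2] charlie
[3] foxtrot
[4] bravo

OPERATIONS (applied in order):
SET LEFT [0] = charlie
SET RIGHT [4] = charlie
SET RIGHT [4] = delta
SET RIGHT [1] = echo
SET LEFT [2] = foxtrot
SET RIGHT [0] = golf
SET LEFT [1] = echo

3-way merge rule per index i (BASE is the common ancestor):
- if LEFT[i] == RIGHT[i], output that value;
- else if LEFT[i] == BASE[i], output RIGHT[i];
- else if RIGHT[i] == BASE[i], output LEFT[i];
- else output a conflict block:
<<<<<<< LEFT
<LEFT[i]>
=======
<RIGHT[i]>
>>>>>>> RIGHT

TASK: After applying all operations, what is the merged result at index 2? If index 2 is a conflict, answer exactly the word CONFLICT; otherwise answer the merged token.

Final LEFT:  [charlie, echo, foxtrot, foxtrot, bravo]
Final RIGHT: [golf, echo, charlie, foxtrot, delta]
i=0: BASE=delta L=charlie R=golf all differ -> CONFLICT
i=1: L=echo R=echo -> agree -> echo
i=2: L=foxtrot, R=charlie=BASE -> take LEFT -> foxtrot
i=3: L=foxtrot R=foxtrot -> agree -> foxtrot
i=4: L=bravo=BASE, R=delta -> take RIGHT -> delta
Index 2 -> foxtrot

Answer: foxtrot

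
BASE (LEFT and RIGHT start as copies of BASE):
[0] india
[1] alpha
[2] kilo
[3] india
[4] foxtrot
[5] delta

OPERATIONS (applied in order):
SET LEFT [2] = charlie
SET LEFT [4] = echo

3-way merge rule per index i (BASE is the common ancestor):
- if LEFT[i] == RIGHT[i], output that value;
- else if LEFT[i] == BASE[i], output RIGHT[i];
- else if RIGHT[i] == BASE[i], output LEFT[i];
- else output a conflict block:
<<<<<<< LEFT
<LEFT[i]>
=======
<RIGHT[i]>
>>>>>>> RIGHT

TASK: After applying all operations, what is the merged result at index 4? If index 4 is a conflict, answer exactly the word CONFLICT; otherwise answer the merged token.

Answer: echo

Derivation:
Final LEFT:  [india, alpha, charlie, india, echo, delta]
Final RIGHT: [india, alpha, kilo, india, foxtrot, delta]
i=0: L=india R=india -> agree -> india
i=1: L=alpha R=alpha -> agree -> alpha
i=2: L=charlie, R=kilo=BASE -> take LEFT -> charlie
i=3: L=india R=india -> agree -> india
i=4: L=echo, R=foxtrot=BASE -> take LEFT -> echo
i=5: L=delta R=delta -> agree -> delta
Index 4 -> echo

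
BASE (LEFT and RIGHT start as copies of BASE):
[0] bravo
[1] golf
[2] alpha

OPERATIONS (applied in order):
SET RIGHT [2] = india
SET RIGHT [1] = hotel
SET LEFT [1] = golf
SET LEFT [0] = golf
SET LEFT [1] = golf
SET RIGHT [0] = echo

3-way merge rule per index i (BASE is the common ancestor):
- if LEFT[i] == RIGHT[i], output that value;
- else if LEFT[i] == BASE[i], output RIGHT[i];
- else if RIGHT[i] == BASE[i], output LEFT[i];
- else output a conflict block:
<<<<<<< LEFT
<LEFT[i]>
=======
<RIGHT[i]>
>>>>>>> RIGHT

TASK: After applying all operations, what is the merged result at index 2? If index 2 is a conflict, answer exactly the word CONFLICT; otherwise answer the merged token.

Answer: india

Derivation:
Final LEFT:  [golf, golf, alpha]
Final RIGHT: [echo, hotel, india]
i=0: BASE=bravo L=golf R=echo all differ -> CONFLICT
i=1: L=golf=BASE, R=hotel -> take RIGHT -> hotel
i=2: L=alpha=BASE, R=india -> take RIGHT -> india
Index 2 -> india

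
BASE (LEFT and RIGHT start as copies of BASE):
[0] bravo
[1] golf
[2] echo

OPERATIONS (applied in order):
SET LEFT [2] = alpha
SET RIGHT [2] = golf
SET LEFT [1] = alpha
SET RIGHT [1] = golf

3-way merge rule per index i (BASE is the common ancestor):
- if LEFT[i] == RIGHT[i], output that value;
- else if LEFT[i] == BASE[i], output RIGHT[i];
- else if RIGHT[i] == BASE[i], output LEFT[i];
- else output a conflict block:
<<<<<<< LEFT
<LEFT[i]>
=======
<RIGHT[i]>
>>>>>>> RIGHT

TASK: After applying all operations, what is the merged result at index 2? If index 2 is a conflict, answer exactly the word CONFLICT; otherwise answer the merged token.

Final LEFT:  [bravo, alpha, alpha]
Final RIGHT: [bravo, golf, golf]
i=0: L=bravo R=bravo -> agree -> bravo
i=1: L=alpha, R=golf=BASE -> take LEFT -> alpha
i=2: BASE=echo L=alpha R=golf all differ -> CONFLICT
Index 2 -> CONFLICT

Answer: CONFLICT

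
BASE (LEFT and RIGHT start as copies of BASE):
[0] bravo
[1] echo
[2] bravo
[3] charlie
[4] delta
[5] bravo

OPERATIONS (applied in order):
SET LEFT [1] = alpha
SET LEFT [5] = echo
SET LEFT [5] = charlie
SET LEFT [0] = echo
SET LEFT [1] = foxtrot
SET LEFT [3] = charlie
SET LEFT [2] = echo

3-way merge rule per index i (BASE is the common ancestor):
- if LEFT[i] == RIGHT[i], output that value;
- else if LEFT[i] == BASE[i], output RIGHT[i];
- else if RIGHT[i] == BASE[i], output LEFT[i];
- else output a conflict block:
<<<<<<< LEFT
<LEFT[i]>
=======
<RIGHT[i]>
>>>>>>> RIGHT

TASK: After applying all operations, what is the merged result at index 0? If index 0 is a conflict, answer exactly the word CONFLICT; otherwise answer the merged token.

Answer: echo

Derivation:
Final LEFT:  [echo, foxtrot, echo, charlie, delta, charlie]
Final RIGHT: [bravo, echo, bravo, charlie, delta, bravo]
i=0: L=echo, R=bravo=BASE -> take LEFT -> echo
i=1: L=foxtrot, R=echo=BASE -> take LEFT -> foxtrot
i=2: L=echo, R=bravo=BASE -> take LEFT -> echo
i=3: L=charlie R=charlie -> agree -> charlie
i=4: L=delta R=delta -> agree -> delta
i=5: L=charlie, R=bravo=BASE -> take LEFT -> charlie
Index 0 -> echo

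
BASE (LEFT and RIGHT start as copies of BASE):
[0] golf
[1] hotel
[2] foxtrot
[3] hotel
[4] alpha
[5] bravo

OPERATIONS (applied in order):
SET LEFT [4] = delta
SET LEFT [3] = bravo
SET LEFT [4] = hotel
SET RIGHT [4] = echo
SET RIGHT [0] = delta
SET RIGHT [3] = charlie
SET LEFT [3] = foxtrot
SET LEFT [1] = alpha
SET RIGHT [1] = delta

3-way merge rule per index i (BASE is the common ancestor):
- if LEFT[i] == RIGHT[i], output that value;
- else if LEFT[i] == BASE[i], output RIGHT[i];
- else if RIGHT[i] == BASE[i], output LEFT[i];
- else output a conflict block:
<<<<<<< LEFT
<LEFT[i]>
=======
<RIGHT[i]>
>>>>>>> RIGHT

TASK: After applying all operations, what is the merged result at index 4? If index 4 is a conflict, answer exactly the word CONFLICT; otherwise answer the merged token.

Answer: CONFLICT

Derivation:
Final LEFT:  [golf, alpha, foxtrot, foxtrot, hotel, bravo]
Final RIGHT: [delta, delta, foxtrot, charlie, echo, bravo]
i=0: L=golf=BASE, R=delta -> take RIGHT -> delta
i=1: BASE=hotel L=alpha R=delta all differ -> CONFLICT
i=2: L=foxtrot R=foxtrot -> agree -> foxtrot
i=3: BASE=hotel L=foxtrot R=charlie all differ -> CONFLICT
i=4: BASE=alpha L=hotel R=echo all differ -> CONFLICT
i=5: L=bravo R=bravo -> agree -> bravo
Index 4 -> CONFLICT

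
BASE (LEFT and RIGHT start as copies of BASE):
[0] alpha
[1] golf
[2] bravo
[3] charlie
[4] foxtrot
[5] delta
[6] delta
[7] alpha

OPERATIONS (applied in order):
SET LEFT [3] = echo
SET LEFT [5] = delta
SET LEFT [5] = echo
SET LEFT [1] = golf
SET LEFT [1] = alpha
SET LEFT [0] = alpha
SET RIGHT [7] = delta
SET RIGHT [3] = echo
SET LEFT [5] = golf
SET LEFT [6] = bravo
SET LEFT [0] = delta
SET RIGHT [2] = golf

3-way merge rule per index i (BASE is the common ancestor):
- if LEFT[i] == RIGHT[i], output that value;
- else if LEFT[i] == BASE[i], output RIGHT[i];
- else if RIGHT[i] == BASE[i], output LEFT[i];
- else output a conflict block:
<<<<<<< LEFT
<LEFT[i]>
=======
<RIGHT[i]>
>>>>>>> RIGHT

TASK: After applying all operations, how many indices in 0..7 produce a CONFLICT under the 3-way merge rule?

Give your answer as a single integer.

Answer: 0

Derivation:
Final LEFT:  [delta, alpha, bravo, echo, foxtrot, golf, bravo, alpha]
Final RIGHT: [alpha, golf, golf, echo, foxtrot, delta, delta, delta]
i=0: L=delta, R=alpha=BASE -> take LEFT -> delta
i=1: L=alpha, R=golf=BASE -> take LEFT -> alpha
i=2: L=bravo=BASE, R=golf -> take RIGHT -> golf
i=3: L=echo R=echo -> agree -> echo
i=4: L=foxtrot R=foxtrot -> agree -> foxtrot
i=5: L=golf, R=delta=BASE -> take LEFT -> golf
i=6: L=bravo, R=delta=BASE -> take LEFT -> bravo
i=7: L=alpha=BASE, R=delta -> take RIGHT -> delta
Conflict count: 0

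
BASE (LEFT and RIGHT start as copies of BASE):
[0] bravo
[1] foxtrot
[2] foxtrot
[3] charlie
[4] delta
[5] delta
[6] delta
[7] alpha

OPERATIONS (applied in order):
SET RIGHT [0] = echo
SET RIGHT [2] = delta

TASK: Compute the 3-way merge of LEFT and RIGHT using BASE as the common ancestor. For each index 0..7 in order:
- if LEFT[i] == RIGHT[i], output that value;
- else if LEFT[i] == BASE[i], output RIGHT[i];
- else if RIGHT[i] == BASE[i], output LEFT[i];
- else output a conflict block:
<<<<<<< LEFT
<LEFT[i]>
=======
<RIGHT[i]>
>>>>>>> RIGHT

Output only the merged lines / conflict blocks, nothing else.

Final LEFT:  [bravo, foxtrot, foxtrot, charlie, delta, delta, delta, alpha]
Final RIGHT: [echo, foxtrot, delta, charlie, delta, delta, delta, alpha]
i=0: L=bravo=BASE, R=echo -> take RIGHT -> echo
i=1: L=foxtrot R=foxtrot -> agree -> foxtrot
i=2: L=foxtrot=BASE, R=delta -> take RIGHT -> delta
i=3: L=charlie R=charlie -> agree -> charlie
i=4: L=delta R=delta -> agree -> delta
i=5: L=delta R=delta -> agree -> delta
i=6: L=delta R=delta -> agree -> delta
i=7: L=alpha R=alpha -> agree -> alpha

Answer: echo
foxtrot
delta
charlie
delta
delta
delta
alpha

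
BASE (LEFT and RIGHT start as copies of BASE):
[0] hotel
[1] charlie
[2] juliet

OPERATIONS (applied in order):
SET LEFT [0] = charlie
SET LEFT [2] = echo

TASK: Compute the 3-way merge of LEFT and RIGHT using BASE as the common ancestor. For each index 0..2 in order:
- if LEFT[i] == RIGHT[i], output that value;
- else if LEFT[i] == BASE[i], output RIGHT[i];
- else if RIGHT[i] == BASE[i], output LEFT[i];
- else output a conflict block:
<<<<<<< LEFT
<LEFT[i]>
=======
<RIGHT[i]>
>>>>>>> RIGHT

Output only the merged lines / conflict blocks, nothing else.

Answer: charlie
charlie
echo

Derivation:
Final LEFT:  [charlie, charlie, echo]
Final RIGHT: [hotel, charlie, juliet]
i=0: L=charlie, R=hotel=BASE -> take LEFT -> charlie
i=1: L=charlie R=charlie -> agree -> charlie
i=2: L=echo, R=juliet=BASE -> take LEFT -> echo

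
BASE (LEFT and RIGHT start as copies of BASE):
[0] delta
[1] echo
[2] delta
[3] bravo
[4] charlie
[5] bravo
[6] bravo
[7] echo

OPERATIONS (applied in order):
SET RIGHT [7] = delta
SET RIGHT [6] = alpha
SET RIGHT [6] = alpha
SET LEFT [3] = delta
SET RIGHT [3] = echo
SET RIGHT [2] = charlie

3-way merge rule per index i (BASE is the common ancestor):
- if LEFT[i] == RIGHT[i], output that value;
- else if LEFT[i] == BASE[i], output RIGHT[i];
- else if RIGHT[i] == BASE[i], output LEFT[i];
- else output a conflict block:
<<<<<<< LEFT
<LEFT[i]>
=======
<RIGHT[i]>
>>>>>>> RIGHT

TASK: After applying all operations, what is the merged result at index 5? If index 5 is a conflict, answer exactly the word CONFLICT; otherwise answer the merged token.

Answer: bravo

Derivation:
Final LEFT:  [delta, echo, delta, delta, charlie, bravo, bravo, echo]
Final RIGHT: [delta, echo, charlie, echo, charlie, bravo, alpha, delta]
i=0: L=delta R=delta -> agree -> delta
i=1: L=echo R=echo -> agree -> echo
i=2: L=delta=BASE, R=charlie -> take RIGHT -> charlie
i=3: BASE=bravo L=delta R=echo all differ -> CONFLICT
i=4: L=charlie R=charlie -> agree -> charlie
i=5: L=bravo R=bravo -> agree -> bravo
i=6: L=bravo=BASE, R=alpha -> take RIGHT -> alpha
i=7: L=echo=BASE, R=delta -> take RIGHT -> delta
Index 5 -> bravo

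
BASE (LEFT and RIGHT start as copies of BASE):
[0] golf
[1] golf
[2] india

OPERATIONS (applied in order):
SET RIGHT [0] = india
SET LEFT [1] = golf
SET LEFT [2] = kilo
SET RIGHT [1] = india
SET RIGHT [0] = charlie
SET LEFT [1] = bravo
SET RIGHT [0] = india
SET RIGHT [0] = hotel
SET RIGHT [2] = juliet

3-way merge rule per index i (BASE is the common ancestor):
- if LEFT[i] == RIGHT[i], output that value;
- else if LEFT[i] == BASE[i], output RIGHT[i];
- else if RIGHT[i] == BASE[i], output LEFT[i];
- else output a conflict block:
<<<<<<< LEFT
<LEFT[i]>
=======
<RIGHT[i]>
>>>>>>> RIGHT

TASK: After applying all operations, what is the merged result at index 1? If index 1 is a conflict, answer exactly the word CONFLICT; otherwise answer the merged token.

Answer: CONFLICT

Derivation:
Final LEFT:  [golf, bravo, kilo]
Final RIGHT: [hotel, india, juliet]
i=0: L=golf=BASE, R=hotel -> take RIGHT -> hotel
i=1: BASE=golf L=bravo R=india all differ -> CONFLICT
i=2: BASE=india L=kilo R=juliet all differ -> CONFLICT
Index 1 -> CONFLICT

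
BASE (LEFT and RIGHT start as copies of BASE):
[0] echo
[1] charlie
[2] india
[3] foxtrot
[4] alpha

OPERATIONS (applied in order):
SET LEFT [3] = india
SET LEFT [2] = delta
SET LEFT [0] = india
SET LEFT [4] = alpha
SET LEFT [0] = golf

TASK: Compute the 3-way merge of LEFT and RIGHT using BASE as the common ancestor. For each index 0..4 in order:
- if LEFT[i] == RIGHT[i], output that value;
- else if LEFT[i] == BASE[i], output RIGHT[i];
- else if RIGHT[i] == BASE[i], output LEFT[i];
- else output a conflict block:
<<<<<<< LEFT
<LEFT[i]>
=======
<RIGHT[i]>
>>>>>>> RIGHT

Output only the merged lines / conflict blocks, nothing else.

Final LEFT:  [golf, charlie, delta, india, alpha]
Final RIGHT: [echo, charlie, india, foxtrot, alpha]
i=0: L=golf, R=echo=BASE -> take LEFT -> golf
i=1: L=charlie R=charlie -> agree -> charlie
i=2: L=delta, R=india=BASE -> take LEFT -> delta
i=3: L=india, R=foxtrot=BASE -> take LEFT -> india
i=4: L=alpha R=alpha -> agree -> alpha

Answer: golf
charlie
delta
india
alpha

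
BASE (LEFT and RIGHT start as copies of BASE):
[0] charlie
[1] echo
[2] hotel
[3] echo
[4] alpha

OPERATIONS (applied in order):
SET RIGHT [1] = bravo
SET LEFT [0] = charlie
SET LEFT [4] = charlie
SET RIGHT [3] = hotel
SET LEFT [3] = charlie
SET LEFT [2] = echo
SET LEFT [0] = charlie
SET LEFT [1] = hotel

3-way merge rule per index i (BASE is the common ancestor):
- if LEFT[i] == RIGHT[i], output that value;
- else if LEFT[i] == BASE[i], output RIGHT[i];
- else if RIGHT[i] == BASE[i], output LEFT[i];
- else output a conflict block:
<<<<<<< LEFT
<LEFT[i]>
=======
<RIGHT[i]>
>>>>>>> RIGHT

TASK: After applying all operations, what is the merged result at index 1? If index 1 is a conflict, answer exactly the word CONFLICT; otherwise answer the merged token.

Final LEFT:  [charlie, hotel, echo, charlie, charlie]
Final RIGHT: [charlie, bravo, hotel, hotel, alpha]
i=0: L=charlie R=charlie -> agree -> charlie
i=1: BASE=echo L=hotel R=bravo all differ -> CONFLICT
i=2: L=echo, R=hotel=BASE -> take LEFT -> echo
i=3: BASE=echo L=charlie R=hotel all differ -> CONFLICT
i=4: L=charlie, R=alpha=BASE -> take LEFT -> charlie
Index 1 -> CONFLICT

Answer: CONFLICT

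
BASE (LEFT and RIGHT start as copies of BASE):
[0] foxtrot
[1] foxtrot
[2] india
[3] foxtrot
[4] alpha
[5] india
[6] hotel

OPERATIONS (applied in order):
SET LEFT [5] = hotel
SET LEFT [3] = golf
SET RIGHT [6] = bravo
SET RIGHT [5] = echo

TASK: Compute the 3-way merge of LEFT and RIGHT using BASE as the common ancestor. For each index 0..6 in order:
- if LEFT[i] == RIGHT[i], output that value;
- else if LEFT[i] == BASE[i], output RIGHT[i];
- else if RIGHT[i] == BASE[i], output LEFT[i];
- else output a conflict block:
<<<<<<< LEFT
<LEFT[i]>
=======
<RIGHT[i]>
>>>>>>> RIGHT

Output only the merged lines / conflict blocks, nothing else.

Answer: foxtrot
foxtrot
india
golf
alpha
<<<<<<< LEFT
hotel
=======
echo
>>>>>>> RIGHT
bravo

Derivation:
Final LEFT:  [foxtrot, foxtrot, india, golf, alpha, hotel, hotel]
Final RIGHT: [foxtrot, foxtrot, india, foxtrot, alpha, echo, bravo]
i=0: L=foxtrot R=foxtrot -> agree -> foxtrot
i=1: L=foxtrot R=foxtrot -> agree -> foxtrot
i=2: L=india R=india -> agree -> india
i=3: L=golf, R=foxtrot=BASE -> take LEFT -> golf
i=4: L=alpha R=alpha -> agree -> alpha
i=5: BASE=india L=hotel R=echo all differ -> CONFLICT
i=6: L=hotel=BASE, R=bravo -> take RIGHT -> bravo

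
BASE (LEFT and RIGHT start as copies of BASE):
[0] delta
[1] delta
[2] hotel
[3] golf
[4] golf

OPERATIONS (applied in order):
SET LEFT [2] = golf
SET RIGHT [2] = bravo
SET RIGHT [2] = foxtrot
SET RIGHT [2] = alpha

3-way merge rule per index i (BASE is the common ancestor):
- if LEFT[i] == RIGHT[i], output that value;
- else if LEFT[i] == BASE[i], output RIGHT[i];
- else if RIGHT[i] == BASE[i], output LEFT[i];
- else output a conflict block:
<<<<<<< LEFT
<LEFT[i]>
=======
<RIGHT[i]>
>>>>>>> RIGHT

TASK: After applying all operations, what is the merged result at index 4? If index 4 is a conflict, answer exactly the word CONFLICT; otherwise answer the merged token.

Final LEFT:  [delta, delta, golf, golf, golf]
Final RIGHT: [delta, delta, alpha, golf, golf]
i=0: L=delta R=delta -> agree -> delta
i=1: L=delta R=delta -> agree -> delta
i=2: BASE=hotel L=golf R=alpha all differ -> CONFLICT
i=3: L=golf R=golf -> agree -> golf
i=4: L=golf R=golf -> agree -> golf
Index 4 -> golf

Answer: golf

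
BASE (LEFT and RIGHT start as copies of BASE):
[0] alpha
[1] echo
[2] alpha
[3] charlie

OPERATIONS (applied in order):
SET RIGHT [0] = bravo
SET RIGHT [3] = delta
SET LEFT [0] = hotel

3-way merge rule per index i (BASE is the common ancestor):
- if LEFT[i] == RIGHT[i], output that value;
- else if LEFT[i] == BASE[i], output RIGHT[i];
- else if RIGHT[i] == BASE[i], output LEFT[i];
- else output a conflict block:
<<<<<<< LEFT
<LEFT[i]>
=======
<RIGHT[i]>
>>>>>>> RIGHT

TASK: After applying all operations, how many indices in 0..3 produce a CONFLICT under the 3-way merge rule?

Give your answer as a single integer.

Answer: 1

Derivation:
Final LEFT:  [hotel, echo, alpha, charlie]
Final RIGHT: [bravo, echo, alpha, delta]
i=0: BASE=alpha L=hotel R=bravo all differ -> CONFLICT
i=1: L=echo R=echo -> agree -> echo
i=2: L=alpha R=alpha -> agree -> alpha
i=3: L=charlie=BASE, R=delta -> take RIGHT -> delta
Conflict count: 1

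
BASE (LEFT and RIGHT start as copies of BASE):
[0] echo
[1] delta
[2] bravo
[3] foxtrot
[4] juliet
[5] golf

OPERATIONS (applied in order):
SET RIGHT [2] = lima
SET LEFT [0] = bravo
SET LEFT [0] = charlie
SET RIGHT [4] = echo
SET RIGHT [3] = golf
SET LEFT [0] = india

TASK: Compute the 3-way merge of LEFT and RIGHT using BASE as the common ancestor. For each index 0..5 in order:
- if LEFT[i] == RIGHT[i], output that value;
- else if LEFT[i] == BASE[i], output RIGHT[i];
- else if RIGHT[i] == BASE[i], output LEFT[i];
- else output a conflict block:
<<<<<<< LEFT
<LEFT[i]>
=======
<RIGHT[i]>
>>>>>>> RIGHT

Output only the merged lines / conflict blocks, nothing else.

Answer: india
delta
lima
golf
echo
golf

Derivation:
Final LEFT:  [india, delta, bravo, foxtrot, juliet, golf]
Final RIGHT: [echo, delta, lima, golf, echo, golf]
i=0: L=india, R=echo=BASE -> take LEFT -> india
i=1: L=delta R=delta -> agree -> delta
i=2: L=bravo=BASE, R=lima -> take RIGHT -> lima
i=3: L=foxtrot=BASE, R=golf -> take RIGHT -> golf
i=4: L=juliet=BASE, R=echo -> take RIGHT -> echo
i=5: L=golf R=golf -> agree -> golf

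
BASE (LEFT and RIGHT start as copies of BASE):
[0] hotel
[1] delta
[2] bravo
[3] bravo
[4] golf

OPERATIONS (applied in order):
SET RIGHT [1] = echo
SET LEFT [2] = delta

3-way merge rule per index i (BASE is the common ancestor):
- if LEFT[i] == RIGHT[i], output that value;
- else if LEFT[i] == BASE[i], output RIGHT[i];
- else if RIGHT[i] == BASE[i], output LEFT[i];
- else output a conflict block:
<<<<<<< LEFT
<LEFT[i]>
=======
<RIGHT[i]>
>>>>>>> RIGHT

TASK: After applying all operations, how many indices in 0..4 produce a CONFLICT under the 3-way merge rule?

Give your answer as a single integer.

Final LEFT:  [hotel, delta, delta, bravo, golf]
Final RIGHT: [hotel, echo, bravo, bravo, golf]
i=0: L=hotel R=hotel -> agree -> hotel
i=1: L=delta=BASE, R=echo -> take RIGHT -> echo
i=2: L=delta, R=bravo=BASE -> take LEFT -> delta
i=3: L=bravo R=bravo -> agree -> bravo
i=4: L=golf R=golf -> agree -> golf
Conflict count: 0

Answer: 0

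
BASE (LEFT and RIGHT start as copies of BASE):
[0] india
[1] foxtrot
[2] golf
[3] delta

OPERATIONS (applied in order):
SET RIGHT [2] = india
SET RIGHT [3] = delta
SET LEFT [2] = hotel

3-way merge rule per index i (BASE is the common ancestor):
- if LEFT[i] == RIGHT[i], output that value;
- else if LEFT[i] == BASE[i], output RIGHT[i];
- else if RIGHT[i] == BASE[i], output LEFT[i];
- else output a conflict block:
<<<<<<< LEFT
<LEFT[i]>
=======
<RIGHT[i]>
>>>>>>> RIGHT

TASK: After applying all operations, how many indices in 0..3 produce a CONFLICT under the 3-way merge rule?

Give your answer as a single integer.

Answer: 1

Derivation:
Final LEFT:  [india, foxtrot, hotel, delta]
Final RIGHT: [india, foxtrot, india, delta]
i=0: L=india R=india -> agree -> india
i=1: L=foxtrot R=foxtrot -> agree -> foxtrot
i=2: BASE=golf L=hotel R=india all differ -> CONFLICT
i=3: L=delta R=delta -> agree -> delta
Conflict count: 1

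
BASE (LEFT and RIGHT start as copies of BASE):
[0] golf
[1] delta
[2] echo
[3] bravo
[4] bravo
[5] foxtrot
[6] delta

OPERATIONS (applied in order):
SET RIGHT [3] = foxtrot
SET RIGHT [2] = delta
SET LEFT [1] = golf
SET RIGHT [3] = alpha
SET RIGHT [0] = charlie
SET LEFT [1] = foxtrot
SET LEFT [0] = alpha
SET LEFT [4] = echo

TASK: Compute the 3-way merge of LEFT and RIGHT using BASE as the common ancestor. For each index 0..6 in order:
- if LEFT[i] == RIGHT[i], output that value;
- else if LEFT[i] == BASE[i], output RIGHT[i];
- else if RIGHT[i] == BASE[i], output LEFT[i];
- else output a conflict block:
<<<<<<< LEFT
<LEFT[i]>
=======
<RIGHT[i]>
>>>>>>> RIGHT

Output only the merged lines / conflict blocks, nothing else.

Answer: <<<<<<< LEFT
alpha
=======
charlie
>>>>>>> RIGHT
foxtrot
delta
alpha
echo
foxtrot
delta

Derivation:
Final LEFT:  [alpha, foxtrot, echo, bravo, echo, foxtrot, delta]
Final RIGHT: [charlie, delta, delta, alpha, bravo, foxtrot, delta]
i=0: BASE=golf L=alpha R=charlie all differ -> CONFLICT
i=1: L=foxtrot, R=delta=BASE -> take LEFT -> foxtrot
i=2: L=echo=BASE, R=delta -> take RIGHT -> delta
i=3: L=bravo=BASE, R=alpha -> take RIGHT -> alpha
i=4: L=echo, R=bravo=BASE -> take LEFT -> echo
i=5: L=foxtrot R=foxtrot -> agree -> foxtrot
i=6: L=delta R=delta -> agree -> delta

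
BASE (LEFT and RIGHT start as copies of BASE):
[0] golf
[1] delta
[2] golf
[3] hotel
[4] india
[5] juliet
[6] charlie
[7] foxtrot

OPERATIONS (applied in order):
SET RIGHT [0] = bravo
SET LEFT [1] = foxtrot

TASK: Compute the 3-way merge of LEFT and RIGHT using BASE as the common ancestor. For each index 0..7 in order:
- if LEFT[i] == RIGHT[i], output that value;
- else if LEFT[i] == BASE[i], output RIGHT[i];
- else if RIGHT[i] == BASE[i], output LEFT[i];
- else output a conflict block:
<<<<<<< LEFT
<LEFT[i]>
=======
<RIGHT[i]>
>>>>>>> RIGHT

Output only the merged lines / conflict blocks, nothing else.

Answer: bravo
foxtrot
golf
hotel
india
juliet
charlie
foxtrot

Derivation:
Final LEFT:  [golf, foxtrot, golf, hotel, india, juliet, charlie, foxtrot]
Final RIGHT: [bravo, delta, golf, hotel, india, juliet, charlie, foxtrot]
i=0: L=golf=BASE, R=bravo -> take RIGHT -> bravo
i=1: L=foxtrot, R=delta=BASE -> take LEFT -> foxtrot
i=2: L=golf R=golf -> agree -> golf
i=3: L=hotel R=hotel -> agree -> hotel
i=4: L=india R=india -> agree -> india
i=5: L=juliet R=juliet -> agree -> juliet
i=6: L=charlie R=charlie -> agree -> charlie
i=7: L=foxtrot R=foxtrot -> agree -> foxtrot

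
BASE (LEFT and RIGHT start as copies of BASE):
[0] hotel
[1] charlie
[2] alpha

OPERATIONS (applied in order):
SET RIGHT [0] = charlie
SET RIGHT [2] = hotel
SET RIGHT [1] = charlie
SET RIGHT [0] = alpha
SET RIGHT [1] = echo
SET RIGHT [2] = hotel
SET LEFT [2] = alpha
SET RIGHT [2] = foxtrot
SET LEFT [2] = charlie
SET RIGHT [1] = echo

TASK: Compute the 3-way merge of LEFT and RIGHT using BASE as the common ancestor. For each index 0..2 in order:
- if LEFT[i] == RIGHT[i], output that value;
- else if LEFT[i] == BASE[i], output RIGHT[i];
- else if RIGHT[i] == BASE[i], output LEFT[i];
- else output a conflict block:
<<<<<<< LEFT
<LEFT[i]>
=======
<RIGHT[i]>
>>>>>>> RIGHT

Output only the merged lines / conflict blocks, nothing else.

Final LEFT:  [hotel, charlie, charlie]
Final RIGHT: [alpha, echo, foxtrot]
i=0: L=hotel=BASE, R=alpha -> take RIGHT -> alpha
i=1: L=charlie=BASE, R=echo -> take RIGHT -> echo
i=2: BASE=alpha L=charlie R=foxtrot all differ -> CONFLICT

Answer: alpha
echo
<<<<<<< LEFT
charlie
=======
foxtrot
>>>>>>> RIGHT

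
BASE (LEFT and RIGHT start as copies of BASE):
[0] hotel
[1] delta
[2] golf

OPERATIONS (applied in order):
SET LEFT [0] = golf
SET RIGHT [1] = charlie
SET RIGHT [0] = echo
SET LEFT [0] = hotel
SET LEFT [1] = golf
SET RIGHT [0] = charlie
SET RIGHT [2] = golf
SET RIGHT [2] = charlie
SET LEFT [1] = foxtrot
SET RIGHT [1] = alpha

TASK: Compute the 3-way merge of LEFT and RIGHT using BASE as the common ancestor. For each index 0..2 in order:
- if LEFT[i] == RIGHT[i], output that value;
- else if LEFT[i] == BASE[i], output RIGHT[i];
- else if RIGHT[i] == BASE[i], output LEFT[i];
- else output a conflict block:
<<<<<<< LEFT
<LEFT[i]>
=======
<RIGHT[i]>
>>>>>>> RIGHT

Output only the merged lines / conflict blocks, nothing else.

Answer: charlie
<<<<<<< LEFT
foxtrot
=======
alpha
>>>>>>> RIGHT
charlie

Derivation:
Final LEFT:  [hotel, foxtrot, golf]
Final RIGHT: [charlie, alpha, charlie]
i=0: L=hotel=BASE, R=charlie -> take RIGHT -> charlie
i=1: BASE=delta L=foxtrot R=alpha all differ -> CONFLICT
i=2: L=golf=BASE, R=charlie -> take RIGHT -> charlie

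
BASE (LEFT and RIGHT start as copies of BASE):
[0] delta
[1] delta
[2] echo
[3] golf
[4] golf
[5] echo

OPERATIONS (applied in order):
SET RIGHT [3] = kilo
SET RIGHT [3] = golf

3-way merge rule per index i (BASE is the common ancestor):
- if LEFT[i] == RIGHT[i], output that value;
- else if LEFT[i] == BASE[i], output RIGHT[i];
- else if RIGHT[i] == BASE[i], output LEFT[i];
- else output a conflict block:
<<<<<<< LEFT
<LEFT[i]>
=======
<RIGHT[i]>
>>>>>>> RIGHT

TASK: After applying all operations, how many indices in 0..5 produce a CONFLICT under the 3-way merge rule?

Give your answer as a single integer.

Final LEFT:  [delta, delta, echo, golf, golf, echo]
Final RIGHT: [delta, delta, echo, golf, golf, echo]
i=0: L=delta R=delta -> agree -> delta
i=1: L=delta R=delta -> agree -> delta
i=2: L=echo R=echo -> agree -> echo
i=3: L=golf R=golf -> agree -> golf
i=4: L=golf R=golf -> agree -> golf
i=5: L=echo R=echo -> agree -> echo
Conflict count: 0

Answer: 0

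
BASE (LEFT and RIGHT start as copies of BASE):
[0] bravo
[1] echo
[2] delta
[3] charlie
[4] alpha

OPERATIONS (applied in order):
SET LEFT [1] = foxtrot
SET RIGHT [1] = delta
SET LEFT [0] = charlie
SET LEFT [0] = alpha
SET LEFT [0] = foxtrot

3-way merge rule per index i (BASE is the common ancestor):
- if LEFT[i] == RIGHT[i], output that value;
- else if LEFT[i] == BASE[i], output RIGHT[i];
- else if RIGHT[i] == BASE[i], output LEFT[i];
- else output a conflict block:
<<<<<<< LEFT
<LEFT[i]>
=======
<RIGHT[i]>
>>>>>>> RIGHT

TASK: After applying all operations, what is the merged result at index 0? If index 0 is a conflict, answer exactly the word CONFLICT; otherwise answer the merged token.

Answer: foxtrot

Derivation:
Final LEFT:  [foxtrot, foxtrot, delta, charlie, alpha]
Final RIGHT: [bravo, delta, delta, charlie, alpha]
i=0: L=foxtrot, R=bravo=BASE -> take LEFT -> foxtrot
i=1: BASE=echo L=foxtrot R=delta all differ -> CONFLICT
i=2: L=delta R=delta -> agree -> delta
i=3: L=charlie R=charlie -> agree -> charlie
i=4: L=alpha R=alpha -> agree -> alpha
Index 0 -> foxtrot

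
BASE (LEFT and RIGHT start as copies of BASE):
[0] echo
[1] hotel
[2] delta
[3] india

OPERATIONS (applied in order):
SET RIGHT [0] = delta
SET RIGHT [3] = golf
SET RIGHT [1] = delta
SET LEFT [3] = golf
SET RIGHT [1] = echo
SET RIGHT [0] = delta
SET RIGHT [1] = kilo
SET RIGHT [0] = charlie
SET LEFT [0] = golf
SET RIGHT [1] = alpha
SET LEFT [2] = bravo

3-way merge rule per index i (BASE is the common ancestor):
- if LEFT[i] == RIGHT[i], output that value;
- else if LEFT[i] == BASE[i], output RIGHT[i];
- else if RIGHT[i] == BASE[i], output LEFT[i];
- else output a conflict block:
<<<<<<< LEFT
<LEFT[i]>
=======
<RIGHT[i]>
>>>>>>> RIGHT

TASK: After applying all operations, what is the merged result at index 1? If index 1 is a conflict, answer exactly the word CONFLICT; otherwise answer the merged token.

Answer: alpha

Derivation:
Final LEFT:  [golf, hotel, bravo, golf]
Final RIGHT: [charlie, alpha, delta, golf]
i=0: BASE=echo L=golf R=charlie all differ -> CONFLICT
i=1: L=hotel=BASE, R=alpha -> take RIGHT -> alpha
i=2: L=bravo, R=delta=BASE -> take LEFT -> bravo
i=3: L=golf R=golf -> agree -> golf
Index 1 -> alpha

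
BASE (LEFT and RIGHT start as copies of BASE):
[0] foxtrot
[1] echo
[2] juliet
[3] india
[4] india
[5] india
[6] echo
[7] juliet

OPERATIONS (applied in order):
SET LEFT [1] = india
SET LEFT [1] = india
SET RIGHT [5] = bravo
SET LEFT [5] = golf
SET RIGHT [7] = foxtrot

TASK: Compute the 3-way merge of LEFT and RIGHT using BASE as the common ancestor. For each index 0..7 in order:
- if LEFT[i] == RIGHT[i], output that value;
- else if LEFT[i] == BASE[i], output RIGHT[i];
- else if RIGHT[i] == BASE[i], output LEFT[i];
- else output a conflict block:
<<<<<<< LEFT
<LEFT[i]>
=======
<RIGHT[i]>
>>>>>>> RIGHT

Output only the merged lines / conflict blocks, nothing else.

Answer: foxtrot
india
juliet
india
india
<<<<<<< LEFT
golf
=======
bravo
>>>>>>> RIGHT
echo
foxtrot

Derivation:
Final LEFT:  [foxtrot, india, juliet, india, india, golf, echo, juliet]
Final RIGHT: [foxtrot, echo, juliet, india, india, bravo, echo, foxtrot]
i=0: L=foxtrot R=foxtrot -> agree -> foxtrot
i=1: L=india, R=echo=BASE -> take LEFT -> india
i=2: L=juliet R=juliet -> agree -> juliet
i=3: L=india R=india -> agree -> india
i=4: L=india R=india -> agree -> india
i=5: BASE=india L=golf R=bravo all differ -> CONFLICT
i=6: L=echo R=echo -> agree -> echo
i=7: L=juliet=BASE, R=foxtrot -> take RIGHT -> foxtrot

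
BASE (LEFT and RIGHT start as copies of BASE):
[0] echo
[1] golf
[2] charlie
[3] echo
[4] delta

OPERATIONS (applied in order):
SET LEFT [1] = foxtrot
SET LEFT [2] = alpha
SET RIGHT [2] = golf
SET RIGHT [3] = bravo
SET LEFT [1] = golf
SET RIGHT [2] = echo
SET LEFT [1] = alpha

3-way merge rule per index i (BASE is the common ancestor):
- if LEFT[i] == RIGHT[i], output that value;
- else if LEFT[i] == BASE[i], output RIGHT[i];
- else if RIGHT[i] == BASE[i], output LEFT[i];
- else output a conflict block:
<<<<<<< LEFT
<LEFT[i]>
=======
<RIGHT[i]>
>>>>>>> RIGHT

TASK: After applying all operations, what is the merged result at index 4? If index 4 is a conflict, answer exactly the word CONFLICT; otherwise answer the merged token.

Final LEFT:  [echo, alpha, alpha, echo, delta]
Final RIGHT: [echo, golf, echo, bravo, delta]
i=0: L=echo R=echo -> agree -> echo
i=1: L=alpha, R=golf=BASE -> take LEFT -> alpha
i=2: BASE=charlie L=alpha R=echo all differ -> CONFLICT
i=3: L=echo=BASE, R=bravo -> take RIGHT -> bravo
i=4: L=delta R=delta -> agree -> delta
Index 4 -> delta

Answer: delta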